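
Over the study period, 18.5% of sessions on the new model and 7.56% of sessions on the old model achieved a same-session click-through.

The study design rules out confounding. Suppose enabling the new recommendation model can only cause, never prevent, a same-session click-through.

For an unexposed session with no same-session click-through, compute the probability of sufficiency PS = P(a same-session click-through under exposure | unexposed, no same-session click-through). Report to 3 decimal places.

p₁ = 0.185, p₀ = 0.0756.
Under exogeneity and monotonicity, PS = (p₁ − p₀) / (1 − p₀).
PS = (0.185 − 0.0756) / (1 − 0.0756) = 0.1094 / 0.9244 ≈ 0.1183

PS ≈ 0.118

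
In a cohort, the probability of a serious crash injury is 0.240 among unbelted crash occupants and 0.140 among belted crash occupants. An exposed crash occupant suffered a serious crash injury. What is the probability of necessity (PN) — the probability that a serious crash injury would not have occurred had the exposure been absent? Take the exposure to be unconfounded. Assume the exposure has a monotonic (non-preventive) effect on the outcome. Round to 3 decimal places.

PN ≈ 0.417

Let p₁ = 0.24, p₀ = 0.14.
Under exogeneity and monotonicity, PN = (p₁ − p₀) / p₁.
PN = (0.24 − 0.14) / 0.24 = 0.1 / 0.24 ≈ 0.4167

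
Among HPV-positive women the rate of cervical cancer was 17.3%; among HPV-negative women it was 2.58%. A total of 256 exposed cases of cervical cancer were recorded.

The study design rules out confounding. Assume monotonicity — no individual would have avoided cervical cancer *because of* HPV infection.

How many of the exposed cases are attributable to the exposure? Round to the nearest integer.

about 218 cases

p₁ = 0.173, p₀ = 0.0258.
PN = (p₁ − p₀)/p₁ = (0.173 − 0.0258) / 0.173 ≈ 0.85087.
Attributable cases ≈ PN × (exposed cases) = 0.85087 × 256 ≈ 217.82.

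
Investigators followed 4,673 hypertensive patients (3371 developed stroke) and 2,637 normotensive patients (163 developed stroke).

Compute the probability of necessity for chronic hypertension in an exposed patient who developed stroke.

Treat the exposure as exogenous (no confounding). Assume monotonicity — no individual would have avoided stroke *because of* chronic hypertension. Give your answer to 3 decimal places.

p₁ = P(outcome | exposed) = 3371/4673 = 0.72138
p₀ = P(outcome | unexposed) = 163/2637 = 0.061813
Under exogeneity and monotonicity, PN = (p₁ − p₀) / p₁.
PN = (0.72138 − 0.061813) / 0.72138 = 0.65957 / 0.72138 ≈ 0.9143

PN ≈ 0.914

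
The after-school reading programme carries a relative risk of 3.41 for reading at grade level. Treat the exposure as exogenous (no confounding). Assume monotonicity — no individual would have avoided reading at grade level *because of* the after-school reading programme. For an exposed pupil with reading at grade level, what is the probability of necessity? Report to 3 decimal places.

Under exogeneity and monotonicity, PN = (RR − 1) / RR = 1 − 1/RR.
PN = (3.41 − 1) / 3.41 = 2.41 / 3.41 ≈ 0.7067

PN ≈ 0.707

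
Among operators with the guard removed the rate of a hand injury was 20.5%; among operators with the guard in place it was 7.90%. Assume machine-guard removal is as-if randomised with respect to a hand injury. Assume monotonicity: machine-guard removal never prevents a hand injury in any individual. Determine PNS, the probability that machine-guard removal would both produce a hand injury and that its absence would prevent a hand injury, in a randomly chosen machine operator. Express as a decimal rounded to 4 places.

p₁ = 0.205, p₀ = 0.079.
Under exogeneity and monotonicity, PNS = p₁ − p₀.
PNS = 0.205 − 0.079 = 0.126

PNS ≈ 0.1260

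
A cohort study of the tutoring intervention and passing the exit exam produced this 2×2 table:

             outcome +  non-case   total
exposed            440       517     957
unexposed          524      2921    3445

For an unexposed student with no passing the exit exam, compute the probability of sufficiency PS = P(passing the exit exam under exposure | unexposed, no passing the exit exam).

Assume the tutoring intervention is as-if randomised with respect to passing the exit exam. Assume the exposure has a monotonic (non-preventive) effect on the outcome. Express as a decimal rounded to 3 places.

PS ≈ 0.363

p₁ = P(outcome | exposed) = 440/957 = 0.45977
p₀ = P(outcome | unexposed) = 524/3445 = 0.1521
Under exogeneity and monotonicity, PS = (p₁ − p₀) / (1 − p₀).
PS = (0.45977 − 0.1521) / (1 − 0.1521) = 0.30767 / 0.8479 ≈ 0.3629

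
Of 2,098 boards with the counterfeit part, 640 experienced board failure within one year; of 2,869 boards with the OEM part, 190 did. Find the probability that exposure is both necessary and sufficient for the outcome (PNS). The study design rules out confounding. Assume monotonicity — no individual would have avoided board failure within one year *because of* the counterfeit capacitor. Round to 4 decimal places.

PNS ≈ 0.2388

p₁ = P(outcome | exposed) = 640/2098 = 0.30505
p₀ = P(outcome | unexposed) = 190/2869 = 0.066225
Under exogeneity and monotonicity, PNS = p₁ − p₀.
PNS = 0.30505 − 0.066225 = 0.23883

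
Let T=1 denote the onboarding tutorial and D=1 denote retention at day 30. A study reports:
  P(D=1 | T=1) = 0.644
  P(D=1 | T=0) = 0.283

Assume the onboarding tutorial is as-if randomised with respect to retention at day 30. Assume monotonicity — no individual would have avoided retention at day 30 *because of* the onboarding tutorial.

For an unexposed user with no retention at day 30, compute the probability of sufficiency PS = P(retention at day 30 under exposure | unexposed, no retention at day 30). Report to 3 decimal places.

PS ≈ 0.503

Let p₁ = 0.644, p₀ = 0.283.
Under exogeneity and monotonicity, PS = (p₁ − p₀) / (1 − p₀).
PS = (0.644 − 0.283) / (1 − 0.283) = 0.361 / 0.717 ≈ 0.5035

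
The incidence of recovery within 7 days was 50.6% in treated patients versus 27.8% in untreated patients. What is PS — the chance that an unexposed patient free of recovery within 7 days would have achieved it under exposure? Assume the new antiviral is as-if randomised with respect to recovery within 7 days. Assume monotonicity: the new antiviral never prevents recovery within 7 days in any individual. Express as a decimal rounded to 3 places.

p₁ = 0.506, p₀ = 0.278.
Under exogeneity and monotonicity, PS = (p₁ − p₀) / (1 − p₀).
PS = (0.506 − 0.278) / (1 − 0.278) = 0.228 / 0.722 ≈ 0.3158

PS ≈ 0.316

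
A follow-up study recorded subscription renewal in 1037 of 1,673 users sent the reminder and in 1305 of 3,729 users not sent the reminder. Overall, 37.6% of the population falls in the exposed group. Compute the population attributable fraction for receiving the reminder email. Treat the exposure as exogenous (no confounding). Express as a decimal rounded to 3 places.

PAF ≈ 0.225

p₁ = P(outcome | exposed) = 1037/1673 = 0.61984
p₀ = P(outcome | unexposed) = 1305/3729 = 0.34996
Overall risk P(Y=1) = π·p₁ + (1−π)·p₀ = 0.376×0.61984 + 0.624×0.34996 = 0.45144.
Under exogeneity, PAF = [P(Y=1) − p₀] / P(Y=1).
PAF = (0.45144 − 0.34996) / 0.45144 ≈ 0.2248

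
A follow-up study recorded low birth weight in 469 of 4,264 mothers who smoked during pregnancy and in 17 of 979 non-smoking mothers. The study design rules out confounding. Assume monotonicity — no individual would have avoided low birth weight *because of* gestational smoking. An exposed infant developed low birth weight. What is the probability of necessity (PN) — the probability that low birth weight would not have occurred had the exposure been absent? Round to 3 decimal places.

PN ≈ 0.842

p₁ = P(outcome | exposed) = 469/4264 = 0.10999
p₀ = P(outcome | unexposed) = 17/979 = 0.017365
Under exogeneity and monotonicity, PN = (p₁ − p₀) / p₁.
PN = (0.10999 − 0.017365) / 0.10999 = 0.092626 / 0.10999 ≈ 0.8421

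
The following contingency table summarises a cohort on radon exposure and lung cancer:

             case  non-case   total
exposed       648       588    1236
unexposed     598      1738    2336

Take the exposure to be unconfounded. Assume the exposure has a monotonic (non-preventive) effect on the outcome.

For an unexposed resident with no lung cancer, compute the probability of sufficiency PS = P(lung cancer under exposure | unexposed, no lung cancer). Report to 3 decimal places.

PS ≈ 0.361

p₁ = P(outcome | exposed) = 648/1236 = 0.52427
p₀ = P(outcome | unexposed) = 598/2336 = 0.25599
Under exogeneity and monotonicity, PS = (p₁ − p₀) / (1 − p₀).
PS = (0.52427 − 0.25599) / (1 − 0.25599) = 0.26828 / 0.74401 ≈ 0.3606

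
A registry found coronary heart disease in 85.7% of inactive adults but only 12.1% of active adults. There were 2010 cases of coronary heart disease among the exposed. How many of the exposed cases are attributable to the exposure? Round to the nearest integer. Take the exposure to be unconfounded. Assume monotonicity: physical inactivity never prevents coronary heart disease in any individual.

p₁ = 0.857, p₀ = 0.121.
PN = (p₁ − p₀)/p₁ = (0.857 − 0.121) / 0.857 ≈ 0.85881.
Attributable cases ≈ PN × (exposed cases) = 0.85881 × 2010 ≈ 1726.21.

about 1726 cases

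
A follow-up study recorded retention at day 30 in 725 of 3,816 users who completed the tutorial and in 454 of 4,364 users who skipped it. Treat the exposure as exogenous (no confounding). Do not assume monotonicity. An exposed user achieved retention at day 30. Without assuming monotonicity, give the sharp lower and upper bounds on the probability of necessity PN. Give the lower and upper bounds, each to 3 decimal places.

p₁ = P(outcome | exposed) = 725/3816 = 0.18999
p₀ = P(outcome | unexposed) = 454/4364 = 0.10403
Under exogeneity alone the bounds on PN are max{0,(p₁−p₀)/p₁} ≤ PN ≤ min{1,(1−p₀)/p₁}.
  lower = (p₁ − p₀)/p₁ = 0.085957 / 0.18999 ≈ 0.4524
  upper = min{1, (1 − p₀)/p₁} = 0.89597 / 0.18999 ≈ 4.7159 → capped at 1

0.452 ≤ PN ≤ 1.000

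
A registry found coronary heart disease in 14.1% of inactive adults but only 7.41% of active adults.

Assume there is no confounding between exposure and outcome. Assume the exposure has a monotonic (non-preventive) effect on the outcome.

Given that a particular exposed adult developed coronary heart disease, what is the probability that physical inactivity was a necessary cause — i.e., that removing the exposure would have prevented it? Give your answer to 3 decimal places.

PN ≈ 0.474

p₁ = 0.141, p₀ = 0.0741.
Under exogeneity and monotonicity, PN = (p₁ − p₀) / p₁.
PN = (0.141 − 0.0741) / 0.141 = 0.0669 / 0.141 ≈ 0.4745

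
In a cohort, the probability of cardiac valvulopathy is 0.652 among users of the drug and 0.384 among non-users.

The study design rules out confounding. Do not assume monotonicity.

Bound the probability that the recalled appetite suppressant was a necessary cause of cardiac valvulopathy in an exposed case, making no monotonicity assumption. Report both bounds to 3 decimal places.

Let p₁ = 0.652, p₀ = 0.384.
Under exogeneity alone the bounds on PN are max{0,(p₁−p₀)/p₁} ≤ PN ≤ min{1,(1−p₀)/p₁}.
  lower = (p₁ − p₀)/p₁ = 0.268 / 0.652 ≈ 0.4110
  upper = min{1, (1 − p₀)/p₁} = 0.616 / 0.652 ≈ 0.9448

0.411 ≤ PN ≤ 0.945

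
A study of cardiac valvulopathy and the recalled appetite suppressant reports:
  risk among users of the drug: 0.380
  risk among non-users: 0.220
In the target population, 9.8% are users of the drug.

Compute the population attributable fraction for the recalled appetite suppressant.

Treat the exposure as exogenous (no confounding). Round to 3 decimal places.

PAF ≈ 0.067

Let p₁ = 0.38, p₀ = 0.22.
Overall risk P(Y=1) = π·p₁ + (1−π)·p₀ = 0.098×0.38 + 0.902×0.22 = 0.23568.
Under exogeneity, PAF = [P(Y=1) − p₀] / P(Y=1).
PAF = (0.23568 − 0.22) / 0.23568 ≈ 0.0665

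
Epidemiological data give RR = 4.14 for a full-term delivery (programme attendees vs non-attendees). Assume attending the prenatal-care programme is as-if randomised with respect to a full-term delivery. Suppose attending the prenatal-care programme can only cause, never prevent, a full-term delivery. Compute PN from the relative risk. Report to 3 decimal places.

PN ≈ 0.758

Under exogeneity and monotonicity, PN = (RR − 1) / RR = 1 − 1/RR.
PN = (4.14 − 1) / 4.14 = 3.14 / 4.14 ≈ 0.7585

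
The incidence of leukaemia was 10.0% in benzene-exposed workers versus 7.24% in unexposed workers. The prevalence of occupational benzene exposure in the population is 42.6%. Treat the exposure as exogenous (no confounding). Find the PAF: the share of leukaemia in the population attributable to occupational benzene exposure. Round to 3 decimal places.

p₁ = 0.1, p₀ = 0.0724.
Overall risk P(Y=1) = π·p₁ + (1−π)·p₀ = 0.426×0.1 + 0.574×0.0724 = 0.084158.
Under exogeneity, PAF = [P(Y=1) − p₀] / P(Y=1).
PAF = (0.084158 − 0.0724) / 0.084158 ≈ 0.1397

PAF ≈ 0.140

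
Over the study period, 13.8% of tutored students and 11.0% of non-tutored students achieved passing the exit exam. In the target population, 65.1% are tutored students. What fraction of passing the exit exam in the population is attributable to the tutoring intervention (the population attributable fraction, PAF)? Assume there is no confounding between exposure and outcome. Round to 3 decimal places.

p₁ = 0.138, p₀ = 0.11.
Overall risk P(Y=1) = π·p₁ + (1−π)·p₀ = 0.651×0.138 + 0.349×0.11 = 0.12823.
Under exogeneity, PAF = [P(Y=1) − p₀] / P(Y=1).
PAF = (0.12823 − 0.11) / 0.12823 ≈ 0.1422

PAF ≈ 0.142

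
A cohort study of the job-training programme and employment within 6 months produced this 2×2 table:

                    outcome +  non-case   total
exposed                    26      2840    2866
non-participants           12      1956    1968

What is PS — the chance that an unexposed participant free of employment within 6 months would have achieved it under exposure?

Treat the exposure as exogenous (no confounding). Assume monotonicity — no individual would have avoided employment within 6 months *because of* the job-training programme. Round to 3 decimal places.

p₁ = P(outcome | exposed) = 26/2866 = 0.0090719
p₀ = P(outcome | unexposed) = 12/1968 = 0.0060976
Under exogeneity and monotonicity, PS = (p₁ − p₀) / (1 − p₀).
PS = (0.0090719 − 0.0060976) / (1 − 0.0060976) = 0.0029743 / 0.9939 ≈ 0.0030

PS ≈ 0.003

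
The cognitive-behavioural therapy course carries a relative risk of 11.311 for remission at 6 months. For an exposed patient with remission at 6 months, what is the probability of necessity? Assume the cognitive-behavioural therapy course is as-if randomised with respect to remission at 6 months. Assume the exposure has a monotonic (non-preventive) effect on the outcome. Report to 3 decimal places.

Under exogeneity and monotonicity, PN = (RR − 1) / RR = 1 − 1/RR.
PN = (11.311 − 1) / 11.311 = 10.31 / 11.311 ≈ 0.9116

PN ≈ 0.912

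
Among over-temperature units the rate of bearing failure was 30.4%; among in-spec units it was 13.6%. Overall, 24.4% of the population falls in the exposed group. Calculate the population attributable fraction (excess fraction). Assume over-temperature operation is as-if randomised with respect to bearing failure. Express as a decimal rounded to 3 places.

p₁ = 0.304, p₀ = 0.136.
Overall risk P(Y=1) = π·p₁ + (1−π)·p₀ = 0.244×0.304 + 0.756×0.136 = 0.17699.
Under exogeneity, PAF = [P(Y=1) − p₀] / P(Y=1).
PAF = (0.17699 − 0.136) / 0.17699 ≈ 0.2316

PAF ≈ 0.232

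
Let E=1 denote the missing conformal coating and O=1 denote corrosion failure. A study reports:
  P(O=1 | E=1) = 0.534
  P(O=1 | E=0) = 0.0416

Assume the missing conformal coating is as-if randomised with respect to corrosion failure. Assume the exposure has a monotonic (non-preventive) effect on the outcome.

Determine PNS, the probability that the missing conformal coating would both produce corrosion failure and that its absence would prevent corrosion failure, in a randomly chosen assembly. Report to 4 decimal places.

PNS ≈ 0.4924

Let p₁ = 0.534, p₀ = 0.0416.
Under exogeneity and monotonicity, PNS = p₁ − p₀.
PNS = 0.534 − 0.0416 = 0.4924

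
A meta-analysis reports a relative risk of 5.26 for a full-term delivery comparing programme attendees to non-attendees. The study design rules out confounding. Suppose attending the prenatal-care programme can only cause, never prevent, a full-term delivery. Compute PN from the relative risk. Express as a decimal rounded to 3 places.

Under exogeneity and monotonicity, PN = (RR − 1) / RR = 1 − 1/RR.
PN = (5.26 − 1) / 5.26 = 4.26 / 5.26 ≈ 0.8099

PN ≈ 0.810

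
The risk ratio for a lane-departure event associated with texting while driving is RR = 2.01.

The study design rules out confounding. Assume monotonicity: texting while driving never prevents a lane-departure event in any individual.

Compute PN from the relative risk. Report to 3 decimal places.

PN ≈ 0.502

Under exogeneity and monotonicity, PN = (RR − 1) / RR = 1 − 1/RR.
PN = (2.01 − 1) / 2.01 = 1.01 / 2.01 ≈ 0.5025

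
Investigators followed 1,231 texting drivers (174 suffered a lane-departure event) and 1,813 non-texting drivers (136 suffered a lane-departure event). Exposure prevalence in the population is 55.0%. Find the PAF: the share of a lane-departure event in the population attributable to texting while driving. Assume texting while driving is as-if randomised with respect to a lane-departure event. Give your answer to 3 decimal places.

p₁ = P(outcome | exposed) = 174/1231 = 0.14135
p₀ = P(outcome | unexposed) = 136/1813 = 0.075014
Overall risk P(Y=1) = π·p₁ + (1−π)·p₀ = 0.55×0.14135 + 0.45×0.075014 = 0.1115.
Under exogeneity, PAF = [P(Y=1) − p₀] / P(Y=1).
PAF = (0.1115 − 0.075014) / 0.1115 ≈ 0.3272

PAF ≈ 0.327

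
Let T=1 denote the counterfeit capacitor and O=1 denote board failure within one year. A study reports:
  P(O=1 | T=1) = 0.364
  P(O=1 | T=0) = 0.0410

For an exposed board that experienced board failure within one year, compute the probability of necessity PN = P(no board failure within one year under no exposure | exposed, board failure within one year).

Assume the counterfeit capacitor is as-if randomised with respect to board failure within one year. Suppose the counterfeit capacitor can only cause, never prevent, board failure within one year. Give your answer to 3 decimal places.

Let p₁ = 0.364, p₀ = 0.041.
Under exogeneity and monotonicity, PN = (p₁ − p₀) / p₁.
PN = (0.364 − 0.041) / 0.364 = 0.323 / 0.364 ≈ 0.8874

PN ≈ 0.887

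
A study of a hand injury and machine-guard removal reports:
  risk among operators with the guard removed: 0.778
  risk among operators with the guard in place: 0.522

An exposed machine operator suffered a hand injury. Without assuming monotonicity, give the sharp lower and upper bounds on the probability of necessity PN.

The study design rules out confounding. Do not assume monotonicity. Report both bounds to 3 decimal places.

Let p₁ = 0.778, p₀ = 0.522.
Under exogeneity alone the bounds on PN are max{0,(p₁−p₀)/p₁} ≤ PN ≤ min{1,(1−p₀)/p₁}.
  lower = (p₁ − p₀)/p₁ = 0.256 / 0.778 ≈ 0.3290
  upper = min{1, (1 − p₀)/p₁} = 0.478 / 0.778 ≈ 0.6144

0.329 ≤ PN ≤ 0.614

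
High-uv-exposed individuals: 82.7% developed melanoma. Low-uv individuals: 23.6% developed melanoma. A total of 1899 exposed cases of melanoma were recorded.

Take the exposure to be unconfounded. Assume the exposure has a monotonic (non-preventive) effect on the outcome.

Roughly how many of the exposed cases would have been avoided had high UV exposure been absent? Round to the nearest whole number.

about 1357 cases

p₁ = 0.827, p₀ = 0.236.
PN = (p₁ − p₀)/p₁ = (0.827 − 0.236) / 0.827 ≈ 0.71463.
Attributable cases ≈ PN × (exposed cases) = 0.71463 × 1899 ≈ 1357.08.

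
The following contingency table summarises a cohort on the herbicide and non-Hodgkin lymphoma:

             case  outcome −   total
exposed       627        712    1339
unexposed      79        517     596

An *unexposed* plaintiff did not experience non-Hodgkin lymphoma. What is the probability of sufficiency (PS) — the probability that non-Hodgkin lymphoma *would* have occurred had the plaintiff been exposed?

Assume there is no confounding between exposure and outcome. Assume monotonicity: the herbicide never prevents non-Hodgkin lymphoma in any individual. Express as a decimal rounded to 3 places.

PS ≈ 0.387

p₁ = P(outcome | exposed) = 627/1339 = 0.46826
p₀ = P(outcome | unexposed) = 79/596 = 0.13255
Under exogeneity and monotonicity, PS = (p₁ − p₀)/(1 − p₀).
PS = (0.46826 − 0.13255) / 0.86745 ≈ 0.3870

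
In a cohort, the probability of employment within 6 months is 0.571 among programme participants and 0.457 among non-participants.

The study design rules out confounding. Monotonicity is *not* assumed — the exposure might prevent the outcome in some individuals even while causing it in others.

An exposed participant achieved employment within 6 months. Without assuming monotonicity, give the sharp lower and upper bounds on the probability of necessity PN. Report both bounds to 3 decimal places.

Let p₁ = 0.571, p₀ = 0.457.
Under exogeneity alone the bounds on PN are max{0,(p₁−p₀)/p₁} ≤ PN ≤ min{1,(1−p₀)/p₁}.
  lower = (p₁ − p₀)/p₁ = 0.114 / 0.571 ≈ 0.1996
  upper = min{1, (1 − p₀)/p₁} = 0.543 / 0.571 ≈ 0.9510

0.200 ≤ PN ≤ 0.951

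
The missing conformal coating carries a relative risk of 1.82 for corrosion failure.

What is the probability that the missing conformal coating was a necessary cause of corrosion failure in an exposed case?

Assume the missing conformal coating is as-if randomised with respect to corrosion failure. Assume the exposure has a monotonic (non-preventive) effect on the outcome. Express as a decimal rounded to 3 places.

PN ≈ 0.451

Under exogeneity and monotonicity, PN = (RR − 1) / RR = 1 − 1/RR.
PN = (1.82 − 1) / 1.82 = 0.82 / 1.82 ≈ 0.4505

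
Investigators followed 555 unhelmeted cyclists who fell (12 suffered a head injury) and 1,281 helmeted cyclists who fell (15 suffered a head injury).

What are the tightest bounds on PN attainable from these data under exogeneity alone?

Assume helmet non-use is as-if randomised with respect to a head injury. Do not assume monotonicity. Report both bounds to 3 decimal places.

p₁ = P(outcome | exposed) = 12/555 = 0.021622
p₀ = P(outcome | unexposed) = 15/1281 = 0.01171
Under exogeneity alone the bounds on PN are max{0,(p₁−p₀)/p₁} ≤ PN ≤ min{1,(1−p₀)/p₁}.
  lower = (p₁ − p₀)/p₁ = 0.009912 / 0.021622 ≈ 0.4584
  upper = min{1, (1 − p₀)/p₁} = 0.98829 / 0.021622 ≈ 45.7084 → capped at 1

0.458 ≤ PN ≤ 1.000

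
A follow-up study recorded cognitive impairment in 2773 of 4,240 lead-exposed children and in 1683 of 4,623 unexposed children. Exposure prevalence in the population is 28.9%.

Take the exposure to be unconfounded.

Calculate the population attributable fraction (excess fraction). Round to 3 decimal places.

PAF ≈ 0.187

p₁ = P(outcome | exposed) = 2773/4240 = 0.65401
p₀ = P(outcome | unexposed) = 1683/4623 = 0.36405
Overall risk P(Y=1) = π·p₁ + (1−π)·p₀ = 0.289×0.65401 + 0.711×0.36405 = 0.44785.
Under exogeneity, PAF = [P(Y=1) − p₀] / P(Y=1).
PAF = (0.44785 − 0.36405) / 0.44785 ≈ 0.1871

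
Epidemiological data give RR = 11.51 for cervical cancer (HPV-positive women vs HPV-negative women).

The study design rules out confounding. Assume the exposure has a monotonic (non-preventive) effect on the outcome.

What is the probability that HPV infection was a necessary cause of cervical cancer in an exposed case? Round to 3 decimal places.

Under exogeneity and monotonicity, PN = (RR − 1) / RR = 1 − 1/RR.
PN = (11.51 − 1) / 11.51 = 10.51 / 11.51 ≈ 0.9131

PN ≈ 0.913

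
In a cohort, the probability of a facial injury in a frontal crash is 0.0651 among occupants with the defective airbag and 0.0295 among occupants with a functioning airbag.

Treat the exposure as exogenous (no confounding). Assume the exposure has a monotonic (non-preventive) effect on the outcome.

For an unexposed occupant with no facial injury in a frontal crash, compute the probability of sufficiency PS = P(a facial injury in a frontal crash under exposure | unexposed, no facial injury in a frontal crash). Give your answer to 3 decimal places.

Let p₁ = 0.0651, p₀ = 0.0295.
Under exogeneity and monotonicity, PS = (p₁ − p₀) / (1 − p₀).
PS = (0.0651 − 0.0295) / (1 − 0.0295) = 0.0356 / 0.9705 ≈ 0.0367

PS ≈ 0.037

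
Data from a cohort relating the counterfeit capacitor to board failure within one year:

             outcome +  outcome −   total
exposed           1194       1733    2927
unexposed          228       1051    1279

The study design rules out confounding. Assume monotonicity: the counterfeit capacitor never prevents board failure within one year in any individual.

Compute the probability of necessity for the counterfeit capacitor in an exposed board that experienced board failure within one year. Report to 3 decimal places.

PN ≈ 0.563

p₁ = P(outcome | exposed) = 1194/2927 = 0.40793
p₀ = P(outcome | unexposed) = 228/1279 = 0.17826
Under exogeneity and monotonicity, PN = (p₁ − p₀) / p₁.
PN = (0.40793 − 0.17826) / 0.40793 = 0.22966 / 0.40793 ≈ 0.5630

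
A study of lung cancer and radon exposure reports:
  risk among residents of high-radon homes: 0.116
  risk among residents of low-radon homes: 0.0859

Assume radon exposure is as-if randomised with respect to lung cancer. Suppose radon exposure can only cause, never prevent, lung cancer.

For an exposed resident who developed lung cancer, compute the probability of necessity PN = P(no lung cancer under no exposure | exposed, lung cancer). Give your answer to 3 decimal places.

Let p₁ = 0.116, p₀ = 0.0859.
Under exogeneity and monotonicity, PN = (p₁ − p₀) / p₁.
PN = (0.116 − 0.0859) / 0.116 = 0.0301 / 0.116 ≈ 0.2595

PN ≈ 0.259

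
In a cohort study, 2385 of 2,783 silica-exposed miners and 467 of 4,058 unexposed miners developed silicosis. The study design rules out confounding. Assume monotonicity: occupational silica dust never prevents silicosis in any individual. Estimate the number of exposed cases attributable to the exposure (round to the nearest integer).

about 2065 cases

p₁ = P(outcome | exposed) = 2385/2783 = 0.85699
p₀ = P(outcome | unexposed) = 467/4058 = 0.11508
PN = (p₁ − p₀)/p₁ = (0.85699 − 0.11508) / 0.85699 ≈ 0.86571.
Attributable cases ≈ PN × (exposed cases) = 0.86571 × 2385 ≈ 2064.73.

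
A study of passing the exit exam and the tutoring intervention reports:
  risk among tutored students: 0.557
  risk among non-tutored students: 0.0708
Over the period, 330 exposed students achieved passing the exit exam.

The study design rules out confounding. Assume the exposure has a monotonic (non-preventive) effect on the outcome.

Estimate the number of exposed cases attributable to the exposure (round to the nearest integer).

about 288 cases

Let p₁ = 0.557, p₀ = 0.0708.
PN = (p₁ − p₀)/p₁ = (0.557 − 0.0708) / 0.557 ≈ 0.87289.
Attributable cases ≈ PN × (exposed cases) = 0.87289 × 330 ≈ 288.05.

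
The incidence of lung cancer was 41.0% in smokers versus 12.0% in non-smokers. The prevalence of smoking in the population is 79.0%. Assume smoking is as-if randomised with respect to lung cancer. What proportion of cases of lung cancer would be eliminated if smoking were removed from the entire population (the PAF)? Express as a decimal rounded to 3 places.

PAF ≈ 0.656

p₁ = 0.41, p₀ = 0.12.
Overall risk P(Y=1) = π·p₁ + (1−π)·p₀ = 0.79×0.41 + 0.21×0.12 = 0.3491.
Under exogeneity, PAF = [P(Y=1) − p₀] / P(Y=1).
PAF = (0.3491 − 0.12) / 0.3491 ≈ 0.6563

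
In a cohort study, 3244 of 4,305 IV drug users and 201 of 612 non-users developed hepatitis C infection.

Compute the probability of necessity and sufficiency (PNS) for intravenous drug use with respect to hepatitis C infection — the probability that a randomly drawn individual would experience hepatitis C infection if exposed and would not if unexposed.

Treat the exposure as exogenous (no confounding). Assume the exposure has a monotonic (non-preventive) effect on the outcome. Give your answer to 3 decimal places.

PNS ≈ 0.425

p₁ = P(outcome | exposed) = 3244/4305 = 0.75354
p₀ = P(outcome | unexposed) = 201/612 = 0.32843
Under exogeneity and monotonicity, PNS = p₁ − p₀.
PNS = 0.75354 − 0.32843 = 0.42511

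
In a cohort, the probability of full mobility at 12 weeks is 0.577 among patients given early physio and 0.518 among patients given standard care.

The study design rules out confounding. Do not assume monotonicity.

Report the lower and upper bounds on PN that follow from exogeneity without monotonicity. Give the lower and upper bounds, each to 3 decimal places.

Let p₁ = 0.577, p₀ = 0.518.
Under exogeneity alone the bounds on PN are max{0,(p₁−p₀)/p₁} ≤ PN ≤ min{1,(1−p₀)/p₁}.
  lower = (p₁ − p₀)/p₁ = 0.059 / 0.577 ≈ 0.1023
  upper = min{1, (1 − p₀)/p₁} = 0.482 / 0.577 ≈ 0.8354

0.102 ≤ PN ≤ 0.835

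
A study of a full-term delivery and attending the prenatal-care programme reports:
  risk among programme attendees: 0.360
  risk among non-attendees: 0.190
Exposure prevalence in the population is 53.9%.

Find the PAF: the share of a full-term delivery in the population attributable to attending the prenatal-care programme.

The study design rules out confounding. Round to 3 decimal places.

Let p₁ = 0.36, p₀ = 0.19.
Overall risk P(Y=1) = π·p₁ + (1−π)·p₀ = 0.539×0.36 + 0.461×0.19 = 0.28163.
Under exogeneity, PAF = [P(Y=1) − p₀] / P(Y=1).
PAF = (0.28163 − 0.19) / 0.28163 ≈ 0.3254

PAF ≈ 0.325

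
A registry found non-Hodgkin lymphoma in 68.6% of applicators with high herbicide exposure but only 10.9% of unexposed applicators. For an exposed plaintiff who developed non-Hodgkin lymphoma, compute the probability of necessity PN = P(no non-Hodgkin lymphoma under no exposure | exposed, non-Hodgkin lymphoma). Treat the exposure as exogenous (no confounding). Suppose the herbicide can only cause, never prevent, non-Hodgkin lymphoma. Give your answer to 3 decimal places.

PN ≈ 0.841

p₁ = 0.686, p₀ = 0.109.
Under exogeneity and monotonicity, PN = (p₁ − p₀) / p₁.
PN = (0.686 − 0.109) / 0.686 = 0.577 / 0.686 ≈ 0.8411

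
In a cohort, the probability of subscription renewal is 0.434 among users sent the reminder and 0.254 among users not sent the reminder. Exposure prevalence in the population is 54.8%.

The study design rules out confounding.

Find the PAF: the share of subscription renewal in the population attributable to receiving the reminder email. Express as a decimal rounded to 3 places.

Let p₁ = 0.434, p₀ = 0.254.
Overall risk P(Y=1) = π·p₁ + (1−π)·p₀ = 0.548×0.434 + 0.452×0.254 = 0.35264.
Under exogeneity, PAF = [P(Y=1) − p₀] / P(Y=1).
PAF = (0.35264 − 0.254) / 0.35264 ≈ 0.2797

PAF ≈ 0.280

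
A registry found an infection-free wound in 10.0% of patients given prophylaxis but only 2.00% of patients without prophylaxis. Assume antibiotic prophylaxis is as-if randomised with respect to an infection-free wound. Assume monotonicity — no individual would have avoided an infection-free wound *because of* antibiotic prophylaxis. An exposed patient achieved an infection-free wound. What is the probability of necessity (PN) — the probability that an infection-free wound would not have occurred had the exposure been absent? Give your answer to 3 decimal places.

PN ≈ 0.800

p₁ = 0.1, p₀ = 0.02.
Under exogeneity and monotonicity, PN = (p₁ − p₀) / p₁.
PN = (0.1 − 0.02) / 0.1 = 0.08 / 0.1 ≈ 0.8000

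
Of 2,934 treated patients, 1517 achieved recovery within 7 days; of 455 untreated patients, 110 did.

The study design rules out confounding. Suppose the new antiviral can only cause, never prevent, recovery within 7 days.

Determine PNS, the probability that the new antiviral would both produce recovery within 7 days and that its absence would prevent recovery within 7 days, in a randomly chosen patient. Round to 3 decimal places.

p₁ = P(outcome | exposed) = 1517/2934 = 0.51704
p₀ = P(outcome | unexposed) = 110/455 = 0.24176
Under exogeneity and monotonicity, PNS = p₁ − p₀.
PNS = 0.51704 − 0.24176 = 0.27528

PNS ≈ 0.275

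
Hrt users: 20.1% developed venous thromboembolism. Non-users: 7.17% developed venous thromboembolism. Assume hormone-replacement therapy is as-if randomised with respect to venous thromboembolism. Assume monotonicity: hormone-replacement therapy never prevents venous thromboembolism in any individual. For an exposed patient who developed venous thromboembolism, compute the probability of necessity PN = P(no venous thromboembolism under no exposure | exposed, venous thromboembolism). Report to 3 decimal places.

PN ≈ 0.643

p₁ = 0.201, p₀ = 0.0717.
Under exogeneity and monotonicity, PN = (p₁ − p₀) / p₁.
PN = (0.201 − 0.0717) / 0.201 = 0.1293 / 0.201 ≈ 0.6433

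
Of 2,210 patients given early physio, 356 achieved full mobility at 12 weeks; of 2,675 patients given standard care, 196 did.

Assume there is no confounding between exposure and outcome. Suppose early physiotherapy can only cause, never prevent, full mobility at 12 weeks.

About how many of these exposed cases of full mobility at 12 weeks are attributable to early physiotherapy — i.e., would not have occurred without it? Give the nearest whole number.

p₁ = P(outcome | exposed) = 356/2210 = 0.16109
p₀ = P(outcome | unexposed) = 196/2675 = 0.073271
PN = (p₁ − p₀)/p₁ = (0.16109 − 0.073271) / 0.16109 ≈ 0.54514.
Attributable cases ≈ PN × (exposed cases) = 0.54514 × 356 ≈ 194.07.

about 194 cases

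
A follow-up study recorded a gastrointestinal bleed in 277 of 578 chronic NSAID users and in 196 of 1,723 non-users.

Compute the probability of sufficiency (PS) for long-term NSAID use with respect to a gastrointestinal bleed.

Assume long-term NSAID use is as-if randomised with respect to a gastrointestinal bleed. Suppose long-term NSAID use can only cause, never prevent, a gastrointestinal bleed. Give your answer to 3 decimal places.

PS ≈ 0.412

p₁ = P(outcome | exposed) = 277/578 = 0.47924
p₀ = P(outcome | unexposed) = 196/1723 = 0.11376
Under exogeneity and monotonicity, PS = (p₁ − p₀) / (1 − p₀).
PS = (0.47924 − 0.11376) / (1 − 0.11376) = 0.36548 / 0.88624 ≈ 0.4124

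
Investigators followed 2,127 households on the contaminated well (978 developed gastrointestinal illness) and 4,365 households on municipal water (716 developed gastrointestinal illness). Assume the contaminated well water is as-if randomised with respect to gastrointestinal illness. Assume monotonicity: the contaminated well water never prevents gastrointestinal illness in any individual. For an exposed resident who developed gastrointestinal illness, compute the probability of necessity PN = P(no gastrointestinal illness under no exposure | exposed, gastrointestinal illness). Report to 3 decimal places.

PN ≈ 0.643

p₁ = P(outcome | exposed) = 978/2127 = 0.4598
p₀ = P(outcome | unexposed) = 716/4365 = 0.16403
Under exogeneity and monotonicity, PN = (p₁ − p₀) / p₁.
PN = (0.4598 − 0.16403) / 0.4598 = 0.29577 / 0.4598 ≈ 0.6433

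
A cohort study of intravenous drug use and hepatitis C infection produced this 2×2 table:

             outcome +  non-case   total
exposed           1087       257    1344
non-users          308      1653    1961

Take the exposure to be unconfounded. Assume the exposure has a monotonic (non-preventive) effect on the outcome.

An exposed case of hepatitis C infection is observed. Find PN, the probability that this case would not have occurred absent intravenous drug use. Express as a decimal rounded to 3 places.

p₁ = P(outcome | exposed) = 1087/1344 = 0.80878
p₀ = P(outcome | unexposed) = 308/1961 = 0.15706
Under exogeneity and monotonicity, PN = (p₁ − p₀) / p₁.
PN = (0.80878 − 0.15706) / 0.80878 = 0.65172 / 0.80878 ≈ 0.8058

PN ≈ 0.806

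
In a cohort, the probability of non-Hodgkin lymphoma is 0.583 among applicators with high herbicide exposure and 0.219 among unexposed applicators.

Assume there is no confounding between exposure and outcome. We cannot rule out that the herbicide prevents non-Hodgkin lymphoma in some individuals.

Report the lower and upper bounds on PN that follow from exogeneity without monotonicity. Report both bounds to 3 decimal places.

Let p₁ = 0.583, p₀ = 0.219.
Under exogeneity alone the bounds on PN are max{0,(p₁−p₀)/p₁} ≤ PN ≤ min{1,(1−p₀)/p₁}.
  lower = (p₁ − p₀)/p₁ = 0.364 / 0.583 ≈ 0.6244
  upper = min{1, (1 − p₀)/p₁} = 0.781 / 0.583 ≈ 1.3396 → capped at 1

0.624 ≤ PN ≤ 1.000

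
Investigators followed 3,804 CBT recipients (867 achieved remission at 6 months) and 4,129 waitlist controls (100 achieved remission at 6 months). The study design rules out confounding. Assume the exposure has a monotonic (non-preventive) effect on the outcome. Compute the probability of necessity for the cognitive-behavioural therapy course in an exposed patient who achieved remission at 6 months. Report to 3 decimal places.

PN ≈ 0.894

p₁ = P(outcome | exposed) = 867/3804 = 0.22792
p₀ = P(outcome | unexposed) = 100/4129 = 0.024219
Under exogeneity and monotonicity, PN = (p₁ − p₀) / p₁.
PN = (0.22792 − 0.024219) / 0.22792 = 0.2037 / 0.22792 ≈ 0.8937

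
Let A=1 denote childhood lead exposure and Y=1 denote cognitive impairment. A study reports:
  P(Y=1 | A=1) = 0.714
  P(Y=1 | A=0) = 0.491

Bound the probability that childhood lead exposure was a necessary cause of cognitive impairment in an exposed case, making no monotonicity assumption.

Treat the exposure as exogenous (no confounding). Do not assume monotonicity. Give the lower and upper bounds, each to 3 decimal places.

0.312 ≤ PN ≤ 0.713

Let p₁ = 0.714, p₀ = 0.491.
Under exogeneity alone the bounds on PN are max{0,(p₁−p₀)/p₁} ≤ PN ≤ min{1,(1−p₀)/p₁}.
  lower = (p₁ − p₀)/p₁ = 0.223 / 0.714 ≈ 0.3123
  upper = min{1, (1 − p₀)/p₁} = 0.509 / 0.714 ≈ 0.7129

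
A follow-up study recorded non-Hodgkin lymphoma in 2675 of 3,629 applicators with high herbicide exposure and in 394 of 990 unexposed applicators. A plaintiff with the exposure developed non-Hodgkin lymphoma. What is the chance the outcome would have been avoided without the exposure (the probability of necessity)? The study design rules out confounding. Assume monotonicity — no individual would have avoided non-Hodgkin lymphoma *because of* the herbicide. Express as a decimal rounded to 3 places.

p₁ = P(outcome | exposed) = 2675/3629 = 0.73712
p₀ = P(outcome | unexposed) = 394/990 = 0.39798
Under exogeneity and monotonicity, PN = (p₁ − p₀) / p₁.
PN = (0.73712 − 0.39798) / 0.73712 = 0.33914 / 0.73712 ≈ 0.4601

PN ≈ 0.460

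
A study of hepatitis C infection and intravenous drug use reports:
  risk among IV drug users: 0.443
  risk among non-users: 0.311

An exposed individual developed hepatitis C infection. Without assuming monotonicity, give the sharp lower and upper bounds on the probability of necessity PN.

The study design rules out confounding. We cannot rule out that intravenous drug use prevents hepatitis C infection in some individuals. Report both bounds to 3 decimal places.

0.298 ≤ PN ≤ 1.000

Let p₁ = 0.443, p₀ = 0.311.
Under exogeneity alone the bounds on PN are max{0,(p₁−p₀)/p₁} ≤ PN ≤ min{1,(1−p₀)/p₁}.
  lower = (p₁ − p₀)/p₁ = 0.132 / 0.443 ≈ 0.2980
  upper = min{1, (1 − p₀)/p₁} = 0.689 / 0.443 ≈ 1.5553 → capped at 1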